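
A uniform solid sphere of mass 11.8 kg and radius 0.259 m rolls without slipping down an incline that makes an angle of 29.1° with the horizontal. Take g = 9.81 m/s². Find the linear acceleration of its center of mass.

a ≈ 3.41 m/s²

Translation along the incline: Mg sinθ − f = Ma.
Rotation about the center: fR = Iα with I = (2/5)MR². No-slip gives a = αR, so f = (I/R²)a = (2/5)M a.
Substituting: Mg sinθ = (1 + 0.4000)Ma, so a = g sinθ/(1 + 0.4000) = (9.81) sin 29.1° / 1.400 = 3.408 m/s².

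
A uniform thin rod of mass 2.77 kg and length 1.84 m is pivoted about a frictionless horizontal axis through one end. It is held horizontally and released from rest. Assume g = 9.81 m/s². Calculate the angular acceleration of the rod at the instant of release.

α ≈ 8.00 rad/s²

About the pivot, I = (1/3)ML² = (1/3)(2.77)(1.84)² = 3.126 kg·m².
The weight acts at the center, a distance L/2 = 0.9200 m from the pivot; τ = Mg(L/2) = 25.00 N·m.
α = τ/I = 25.00/3.126 = 7.997 rad/s².
(Equivalently α = (3g/(2L)) = 7.997 rad/s².)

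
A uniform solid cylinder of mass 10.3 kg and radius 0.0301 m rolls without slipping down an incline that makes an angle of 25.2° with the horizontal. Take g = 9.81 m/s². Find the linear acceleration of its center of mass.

Translation along the incline: Mg sinθ − f = Ma.
Rotation about the center: fR = Iα with I = ½MR². No-slip gives a = αR, so f = (I/R²)a = (1/2)M a.
Substituting: Mg sinθ = (1 + 0.5000)Ma, so a = g sinθ/(1 + 0.5000) = (9.81) sin 25.2° / 1.500 = 2.785 m/s².

a ≈ 2.78 m/s²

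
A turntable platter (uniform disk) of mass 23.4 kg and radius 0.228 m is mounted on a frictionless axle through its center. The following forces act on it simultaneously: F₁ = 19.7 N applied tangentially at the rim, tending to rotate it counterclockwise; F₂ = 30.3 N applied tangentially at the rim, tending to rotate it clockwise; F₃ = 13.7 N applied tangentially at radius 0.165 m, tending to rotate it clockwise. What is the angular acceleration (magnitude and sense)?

I = ½MR² = (1/2)(23.4)(0.228)² = 0.6082 kg·m².
Taking counterclockwise as positive: τ₁ = +(19.7)(0.228) = +4.492 N·m; τ₂ = −(30.3)(0.228) = −6.908 N·m; τ₃ = −(13.7)(0.165) = −2.260 N·m.
Net torque τ = -4.677 N·m.
α = τ/I = -4.677/0.6082 = -7.690 rad/s².

α ≈ 7.69 rad/s², clockwise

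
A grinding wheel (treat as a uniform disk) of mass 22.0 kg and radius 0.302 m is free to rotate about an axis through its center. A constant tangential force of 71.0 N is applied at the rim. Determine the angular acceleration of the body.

I = ½MR² = (1/2)(22.0)(0.302)² = 1.003 kg·m².
τ = F R = (71.0)(0.302) = 21.44 N·m.
Newton's second law for rotation, τ = Iα, gives α = τ/I = 21.44/1.003 = 21.37 rad/s².

α ≈ 21.4 rad/s²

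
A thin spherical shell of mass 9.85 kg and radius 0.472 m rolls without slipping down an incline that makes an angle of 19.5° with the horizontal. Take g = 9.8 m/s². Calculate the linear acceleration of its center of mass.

Translation along the incline: Mg sinθ − f = Ma.
Rotation about the center: fR = Iα with I = (2/3)MR². No-slip gives a = αR, so f = (I/R²)a = (2/3)M a.
Substituting: Mg sinθ = (1 + 0.6667)Ma, so a = g sinθ/(1 + 0.6667) = (9.8) sin 19.5° / 1.667 = 1.963 m/s².

a ≈ 1.96 m/s²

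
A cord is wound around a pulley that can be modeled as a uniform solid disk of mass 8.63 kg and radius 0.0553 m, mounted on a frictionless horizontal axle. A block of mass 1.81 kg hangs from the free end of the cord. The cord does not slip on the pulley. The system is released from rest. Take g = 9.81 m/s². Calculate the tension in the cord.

T ≈ 12.5 N

I = ½MR² = (1/2)(8.63)(0.0553)² = 0.01320 kg·m².
Block: mg − T = ma. Pulley: TR = Iα. No-slip: a = αR, so T = (I/R²)a = 4.315·a.
Then mg = (m + 4.315)a, so a = (1.81)(9.81)/(1.81 + 4.315) = 2.899 m/s².
T = 4.315·a = 12.51 N.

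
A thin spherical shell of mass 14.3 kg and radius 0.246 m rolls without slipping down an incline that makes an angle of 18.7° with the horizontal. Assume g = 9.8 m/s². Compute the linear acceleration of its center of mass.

a ≈ 1.89 m/s²

Translation along the incline: Mg sinθ − f = Ma.
Rotation about the center: fR = Iα with I = (2/3)MR². No-slip gives a = αR, so f = (I/R²)a = (2/3)M a.
Substituting: Mg sinθ = (1 + 0.6667)Ma, so a = g sinθ/(1 + 0.6667) = (9.8) sin 18.7° / 1.667 = 1.885 m/s².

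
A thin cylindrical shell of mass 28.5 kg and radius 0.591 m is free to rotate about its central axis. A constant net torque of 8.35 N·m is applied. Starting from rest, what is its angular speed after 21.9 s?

I = MR² = (28.5)(0.591)² = 9.955 kg·m².
α = τ/I = 8.35/9.955 = 0.8388 rad/s².
ω = ω₀ + αt = 0 + (0.8388)(21.9) = 18.37 rad/s.

ω ≈ 18.4 rad/s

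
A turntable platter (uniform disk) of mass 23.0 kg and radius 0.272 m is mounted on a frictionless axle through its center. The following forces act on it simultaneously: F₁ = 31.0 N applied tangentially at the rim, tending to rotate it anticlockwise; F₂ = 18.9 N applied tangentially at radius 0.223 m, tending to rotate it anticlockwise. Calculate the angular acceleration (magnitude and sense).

α ≈ 14.9 rad/s², anticlockwise

I = ½MR² = (1/2)(23.0)(0.272)² = 0.8508 kg·m².
Taking anticlockwise as positive: τ₁ = +(31.0)(0.272) = +8.432 N·m; τ₂ = +(18.9)(0.223) = +4.215 N·m.
Net torque τ = 12.65 N·m.
α = τ/I = 12.65/0.8508 = 14.86 rad/s².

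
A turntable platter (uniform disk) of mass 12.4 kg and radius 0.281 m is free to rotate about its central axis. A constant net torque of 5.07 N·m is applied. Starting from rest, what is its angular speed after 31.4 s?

ω ≈ 325 rad/s

I = ½MR² = (1/2)(12.4)(0.281)² = 0.4896 kg·m².
α = τ/I = 5.07/0.4896 = 10.36 rad/s².
ω = ω₀ + αt = 0 + (10.36)(31.4) = 325.2 rad/s.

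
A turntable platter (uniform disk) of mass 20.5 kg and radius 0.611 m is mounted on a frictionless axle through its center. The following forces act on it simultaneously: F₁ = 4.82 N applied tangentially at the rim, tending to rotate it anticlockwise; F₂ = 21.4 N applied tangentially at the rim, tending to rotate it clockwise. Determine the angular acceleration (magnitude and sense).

α ≈ 2.65 rad/s², clockwise

I = ½MR² = (1/2)(20.5)(0.611)² = 3.827 kg·m².
Taking anticlockwise as positive: τ₁ = +(4.82)(0.611) = +2.945 N·m; τ₂ = −(21.4)(0.611) = −13.08 N·m.
Net torque τ = -10.13 N·m.
α = τ/I = -10.13/3.827 = -2.647 rad/s².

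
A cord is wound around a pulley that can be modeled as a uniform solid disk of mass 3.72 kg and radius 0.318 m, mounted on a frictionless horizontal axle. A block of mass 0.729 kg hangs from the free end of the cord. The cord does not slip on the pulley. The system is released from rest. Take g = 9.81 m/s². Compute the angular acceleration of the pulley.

α ≈ 8.69 rad/s²

I = ½MR² = (1/2)(3.72)(0.318)² = 0.1881 kg·m².
Block: mg − T = ma. Pulley: TR = Iα. No-slip: a = αR, so T = (I/R²)a = 1.860·a.
Then mg = (m + 1.860)a, so a = (0.729)(9.81)/(0.729 + 1.860) = 2.762 m/s².
α = a/R = 2.762/0.318 = 8.686 rad/s².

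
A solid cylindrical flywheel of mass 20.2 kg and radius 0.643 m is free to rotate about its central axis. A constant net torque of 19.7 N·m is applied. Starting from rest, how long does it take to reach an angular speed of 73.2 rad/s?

t ≈ 15.5 s

I = ½MR² = (1/2)(20.2)(0.643)² = 4.176 kg·m².
α = τ/I = 19.7/4.176 = 4.718 rad/s².
ω = αt ⇒ t = ω/α = 73.2/4.718 = 15.52 s.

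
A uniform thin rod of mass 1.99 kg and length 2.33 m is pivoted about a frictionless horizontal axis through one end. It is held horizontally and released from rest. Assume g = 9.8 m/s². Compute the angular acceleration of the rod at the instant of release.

α ≈ 6.31 rad/s²

About the pivot, I = (1/3)ML² = (1/3)(1.99)(2.33)² = 3.601 kg·m².
The weight acts at the center, a distance L/2 = 1.165 m from the pivot; τ = Mg(L/2) = 22.72 N·m.
α = τ/I = 22.72/3.601 = 6.309 rad/s².
(Equivalently α = (3g/(2L)) = 6.309 rad/s².)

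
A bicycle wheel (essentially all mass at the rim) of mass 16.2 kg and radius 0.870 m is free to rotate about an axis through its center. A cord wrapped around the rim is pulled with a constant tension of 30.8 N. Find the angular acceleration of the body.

α ≈ 2.19 rad/s²

I = MR² = (16.2)(0.870)² = 12.26 kg·m².
τ = F R = (30.8)(0.870) = 26.80 N·m.
From τ = Iα: α = 26.80/12.26 = 2.185 rad/s².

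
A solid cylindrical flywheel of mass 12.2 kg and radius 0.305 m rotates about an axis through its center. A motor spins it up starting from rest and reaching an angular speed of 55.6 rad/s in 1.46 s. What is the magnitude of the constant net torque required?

τ ≈ 21.6 N·m

I = ½MR² = (1/2)(12.2)(0.305)² = 0.5675 kg·m².
α = Δω/Δt = (55.6 − 0)/1.46 = 38.08 rad/s².
τ = Iα = (0.5675)(38.08) = 21.61 N·m.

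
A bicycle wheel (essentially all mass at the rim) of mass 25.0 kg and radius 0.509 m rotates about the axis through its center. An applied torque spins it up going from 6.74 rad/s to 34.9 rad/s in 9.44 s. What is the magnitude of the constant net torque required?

τ ≈ 19.3 N·m

I = MR² = (25.0)(0.509)² = 6.477 kg·m².
α = Δω/Δt = (34.9 − 6.74)/9.44 = 2.983 rad/s².
τ = Iα = (6.477)(2.983) = 19.32 N·m.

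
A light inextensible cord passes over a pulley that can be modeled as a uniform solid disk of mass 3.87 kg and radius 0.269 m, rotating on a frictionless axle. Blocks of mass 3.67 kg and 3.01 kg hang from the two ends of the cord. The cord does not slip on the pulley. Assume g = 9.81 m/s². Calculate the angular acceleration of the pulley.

I = ½MR² = (1/2)(3.87)(0.269)² = 0.1400 kg·m².
Heavier block: m₁g − T₁ = m₁a. Lighter block: T₂ − m₂g = m₂a.
Pulley: (T₁ − T₂)R = Iα = I(a/R), so T₁ − T₂ = (I/R²)a = (1/2)M_p a = 1.935·a.
Adding the three: (m₁ − m₂)g = (m₁ + m₂ + 1.935)a, so a = (3.67 − 3.01)(9.81)/(3.67 + 3.01 + 1.935) = 0.7515 m/s².
α = a/R = 0.7515/0.269 = 2.794 rad/s².

α ≈ 2.79 rad/s²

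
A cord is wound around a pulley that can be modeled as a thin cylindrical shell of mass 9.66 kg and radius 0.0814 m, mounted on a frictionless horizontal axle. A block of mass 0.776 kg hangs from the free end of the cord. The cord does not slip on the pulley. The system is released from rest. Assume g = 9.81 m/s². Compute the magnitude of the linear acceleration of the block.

I = MR² = (9.66)(0.0814)² = 0.06401 kg·m².
Block: mg − T = ma. Pulley: TR = Iα. No-slip: a = αR, so T = (I/R²)a = 9.660·a.
Then mg = (m + 9.660)a, so a = (0.776)(9.81)/(0.776 + 9.660) = 0.7295 m/s².

a ≈ 0.729 m/s²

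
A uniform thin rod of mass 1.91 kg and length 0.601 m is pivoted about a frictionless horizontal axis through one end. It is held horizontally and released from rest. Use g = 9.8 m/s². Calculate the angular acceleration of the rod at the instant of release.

α ≈ 24.5 rad/s²

About the pivot, I = (1/3)ML² = (1/3)(1.91)(0.601)² = 0.2300 kg·m².
The weight acts at the center, a distance L/2 = 0.3005 m from the pivot; τ = Mg(L/2) = 5.625 N·m.
α = τ/I = 5.625/0.2300 = 24.46 rad/s².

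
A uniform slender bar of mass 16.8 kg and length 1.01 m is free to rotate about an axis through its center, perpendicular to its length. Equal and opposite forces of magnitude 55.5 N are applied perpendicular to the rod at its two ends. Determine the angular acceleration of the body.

I = (1/12)ML² = (1/12)(16.8)(1.01)² = 1.428 kg·m².
The couple gives τ = F·(L/2) + F·(L/2) = F L = (55.5)(1.01) = 56.05 N·m.
Newton's second law for rotation, τ = Iα, gives α = τ/I = 56.05/1.428 = 39.25 rad/s².

α ≈ 39.3 rad/s²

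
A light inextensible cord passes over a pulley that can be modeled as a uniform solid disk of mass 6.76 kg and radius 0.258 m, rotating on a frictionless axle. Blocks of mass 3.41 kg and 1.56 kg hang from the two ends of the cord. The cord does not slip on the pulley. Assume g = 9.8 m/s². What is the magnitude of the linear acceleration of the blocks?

a ≈ 2.17 m/s²

I = ½MR² = (1/2)(6.76)(0.258)² = 0.2250 kg·m².
Heavier block: m₁g − T₁ = m₁a. Lighter block: T₂ − m₂g = m₂a.
Pulley: (T₁ − T₂)R = Iα = I(a/R), so T₁ − T₂ = (I/R²)a = (1/2)M_p a = 3.380·a.
Adding the three: (m₁ − m₂)g = (m₁ + m₂ + 3.380)a, so a = (3.41 − 1.56)(9.8)/(3.41 + 1.56 + 3.380) = 2.171 m/s².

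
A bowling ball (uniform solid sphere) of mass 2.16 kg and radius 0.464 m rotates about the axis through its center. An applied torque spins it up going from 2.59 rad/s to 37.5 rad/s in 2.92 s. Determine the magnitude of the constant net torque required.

τ ≈ 2.22 N·m

I = (2/5)MR² = (2/5)(2.16)(0.464)² = 0.1860 kg·m².
α = Δω/Δt = (37.5 − 2.59)/2.92 = 11.96 rad/s².
τ = Iα = (0.1860)(11.96) = 2.224 N·m.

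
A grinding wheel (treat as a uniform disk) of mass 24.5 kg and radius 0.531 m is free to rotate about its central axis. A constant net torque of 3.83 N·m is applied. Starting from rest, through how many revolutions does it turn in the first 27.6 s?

I = ½MR² = (1/2)(24.5)(0.531)² = 3.454 kg·m².
α = τ/I = 3.83/3.454 = 1.109 rad/s².
θ = ½αt² = ½(1.109)(27.6)² = 422.3 rad.
Revolutions = θ/(2π) = 67.22.

≈ 67.2 revolutions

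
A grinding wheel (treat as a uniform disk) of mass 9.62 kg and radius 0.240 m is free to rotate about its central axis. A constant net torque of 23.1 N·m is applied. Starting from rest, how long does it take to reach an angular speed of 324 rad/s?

I = ½MR² = (1/2)(9.62)(0.240)² = 0.2771 kg·m².
α = τ/I = 23.1/0.2771 = 83.38 rad/s².
ω = αt ⇒ t = ω/α = 324/83.38 = 3.886 s.

t ≈ 3.89 s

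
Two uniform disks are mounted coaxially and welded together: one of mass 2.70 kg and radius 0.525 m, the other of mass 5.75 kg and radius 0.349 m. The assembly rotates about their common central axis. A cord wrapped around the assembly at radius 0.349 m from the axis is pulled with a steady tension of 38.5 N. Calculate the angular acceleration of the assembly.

α ≈ 18.6 rad/s²

I = ½M₁R₁² + ½M₂R₂² = ½(2.70)(0.525)² + ½(5.75)(0.349)² = 0.7223 kg·m².
τ = F r = (38.5)(0.349) = 13.44 N·m.
α = τ/I = 13.44/0.7223 = 18.60 rad/s².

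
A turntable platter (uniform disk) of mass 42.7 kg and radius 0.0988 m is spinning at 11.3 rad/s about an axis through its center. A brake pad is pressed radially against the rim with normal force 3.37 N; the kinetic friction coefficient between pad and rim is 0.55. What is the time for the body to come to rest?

t ≈ 12.9 s

I = ½MR² = (1/2)(42.7)(0.0988)² = 0.2084 kg·m².
Friction force f = μN = (0.55)(3.37) = 1.854 N at the rim; torque magnitude τ = fR = 0.1831 N·m, opposing ω.
|α| = τ/I = 0.1831/0.2084 = 0.8787 rad/s² (deceleration).
0 = ω₀ − |α|t ⇒ t = ω₀/|α| = 11.3/0.8787 = 12.86 s.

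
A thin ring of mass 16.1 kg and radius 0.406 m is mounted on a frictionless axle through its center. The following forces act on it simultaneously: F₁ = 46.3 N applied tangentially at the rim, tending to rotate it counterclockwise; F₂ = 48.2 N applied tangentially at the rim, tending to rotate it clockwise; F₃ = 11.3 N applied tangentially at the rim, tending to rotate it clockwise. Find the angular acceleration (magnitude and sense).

α ≈ 2.02 rad/s², clockwise

I = MR² = (16.1)(0.406)² = 2.654 kg·m².
Taking counterclockwise as positive: τ₁ = +(46.3)(0.406) = +18.80 N·m; τ₂ = −(48.2)(0.406) = −19.57 N·m; τ₃ = −(11.3)(0.406) = −4.588 N·m.
Net torque τ = -5.359 N·m.
α = τ/I = -5.359/2.654 = -2.019 rad/s².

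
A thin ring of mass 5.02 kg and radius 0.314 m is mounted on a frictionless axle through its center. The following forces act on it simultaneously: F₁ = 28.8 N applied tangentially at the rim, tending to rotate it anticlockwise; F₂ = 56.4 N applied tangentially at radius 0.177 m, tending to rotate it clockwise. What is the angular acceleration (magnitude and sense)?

α ≈ 1.90 rad/s², clockwise

I = MR² = (5.02)(0.314)² = 0.4950 kg·m².
Taking anticlockwise as positive: τ₁ = +(28.8)(0.314) = +9.043 N·m; τ₂ = −(56.4)(0.177) = −9.983 N·m.
Net torque τ = -0.9396 N·m.
α = τ/I = -0.9396/0.4950 = -1.898 rad/s².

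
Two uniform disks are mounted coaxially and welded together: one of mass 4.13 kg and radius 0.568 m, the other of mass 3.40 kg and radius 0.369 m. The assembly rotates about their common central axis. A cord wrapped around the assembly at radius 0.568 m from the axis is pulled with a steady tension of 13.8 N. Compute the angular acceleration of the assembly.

α ≈ 8.73 rad/s²

I = ½M₁R₁² + ½M₂R₂² = ½(4.13)(0.568)² + ½(3.40)(0.369)² = 0.8977 kg·m².
τ = F r = (13.8)(0.568) = 7.838 N·m.
α = τ/I = 7.838/0.8977 = 8.732 rad/s².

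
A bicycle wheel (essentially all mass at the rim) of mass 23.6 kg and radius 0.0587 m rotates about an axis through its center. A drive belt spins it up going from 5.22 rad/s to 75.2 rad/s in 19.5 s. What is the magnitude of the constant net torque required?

τ ≈ 0.292 N·m

I = MR² = (23.6)(0.0587)² = 0.08132 kg·m².
α = Δω/Δt = (75.2 − 5.22)/19.5 = 3.589 rad/s².
τ = Iα = (0.08132)(3.589) = 0.2918 N·m.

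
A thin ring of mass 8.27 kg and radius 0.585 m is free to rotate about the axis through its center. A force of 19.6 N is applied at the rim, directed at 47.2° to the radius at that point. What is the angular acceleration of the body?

α ≈ 2.97 rad/s²

I = MR² = (8.27)(0.585)² = 2.830 kg·m².
Only the tangential component produces torque: τ = F R sinθ = (19.6)(0.585) sin 47.2° = 8.413 N·m.
Newton's second law for rotation, τ = Iα, gives α = τ/I = 8.413/2.830 = 2.973 rad/s².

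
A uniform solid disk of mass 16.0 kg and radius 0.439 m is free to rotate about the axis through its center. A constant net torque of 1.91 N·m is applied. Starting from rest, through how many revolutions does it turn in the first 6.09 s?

≈ 3.66 revolutions

I = ½MR² = (1/2)(16.0)(0.439)² = 1.542 kg·m².
α = τ/I = 1.91/1.542 = 1.239 rad/s².
θ = ½αt² = ½(1.239)(6.09)² = 22.97 rad.
Revolutions = θ/(2π) = 3.656.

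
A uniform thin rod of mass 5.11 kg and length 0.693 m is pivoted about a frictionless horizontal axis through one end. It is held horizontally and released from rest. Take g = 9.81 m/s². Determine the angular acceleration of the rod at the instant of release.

α ≈ 21.2 rad/s²

About the pivot, I = (1/3)ML² = (1/3)(5.11)(0.693)² = 0.8180 kg·m².
The weight acts at the center, a distance L/2 = 0.3465 m from the pivot; τ = Mg(L/2) = 17.37 N·m.
α = τ/I = 17.37/0.8180 = 21.23 rad/s².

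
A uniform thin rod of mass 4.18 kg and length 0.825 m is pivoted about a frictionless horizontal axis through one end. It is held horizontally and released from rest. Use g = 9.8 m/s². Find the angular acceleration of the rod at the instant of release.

About the pivot, I = (1/3)ML² = (1/3)(4.18)(0.825)² = 0.9483 kg·m².
The weight acts at the center, a distance L/2 = 0.4125 m from the pivot; τ = Mg(L/2) = 16.90 N·m.
α = τ/I = 16.90/0.9483 = 17.82 rad/s².

α ≈ 17.8 rad/s²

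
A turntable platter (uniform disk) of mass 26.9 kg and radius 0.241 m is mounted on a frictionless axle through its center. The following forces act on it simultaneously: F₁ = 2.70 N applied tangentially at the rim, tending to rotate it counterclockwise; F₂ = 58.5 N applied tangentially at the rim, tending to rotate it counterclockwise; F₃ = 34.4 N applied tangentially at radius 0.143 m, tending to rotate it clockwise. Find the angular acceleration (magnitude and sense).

α ≈ 12.6 rad/s², counterclockwise

I = ½MR² = (1/2)(26.9)(0.241)² = 0.7812 kg·m².
Taking counterclockwise as positive: τ₁ = +(2.70)(0.241) = +0.6507 N·m; τ₂ = +(58.5)(0.241) = +14.10 N·m; τ₃ = −(34.4)(0.143) = −4.919 N·m.
Net torque τ = 9.830 N·m.
α = τ/I = 9.830/0.7812 = 12.58 rad/s².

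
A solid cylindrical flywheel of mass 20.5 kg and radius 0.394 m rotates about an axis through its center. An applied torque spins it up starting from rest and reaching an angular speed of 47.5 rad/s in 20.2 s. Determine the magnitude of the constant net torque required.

I = ½MR² = (1/2)(20.5)(0.394)² = 1.591 kg·m².
α = Δω/Δt = (47.5 − 0)/20.2 = 2.351 rad/s².
τ = Iα = (1.591)(2.351) = 3.742 N·m.

τ ≈ 3.74 N·m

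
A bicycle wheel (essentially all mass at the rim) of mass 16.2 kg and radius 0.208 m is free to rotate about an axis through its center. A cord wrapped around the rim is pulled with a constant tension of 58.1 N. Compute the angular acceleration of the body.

α ≈ 17.2 rad/s²

I = MR² = (16.2)(0.208)² = 0.7009 kg·m².
τ = F R = (58.1)(0.208) = 12.08 N·m.
Newton's second law for rotation, τ = Iα, gives α = τ/I = 12.08/0.7009 = 17.24 rad/s².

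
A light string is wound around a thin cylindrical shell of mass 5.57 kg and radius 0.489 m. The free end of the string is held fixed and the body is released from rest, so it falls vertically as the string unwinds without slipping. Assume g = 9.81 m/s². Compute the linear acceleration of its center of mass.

a ≈ 4.91 m/s²

Translation: Mg − T = Ma. Rotation about the center: TR = Iα with I = MR².
With a = αR: T = (I/R²)a = M a, so Mg = (1 + 1.000)Ma.
a = g/(1 + 1.000) = 9.81/2.000 = 4.905 m/s².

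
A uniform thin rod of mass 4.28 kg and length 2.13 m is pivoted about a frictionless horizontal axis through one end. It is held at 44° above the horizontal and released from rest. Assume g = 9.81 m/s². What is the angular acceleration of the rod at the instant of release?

About the pivot, I = (1/3)ML² = (1/3)(4.28)(2.13)² = 6.473 kg·m².
The weight acts at the center, a distance L/2 = 1.065 m from the pivot; τ = Mg(L/2) cos 44° = 32.17 N·m.
α = τ/I = 32.17/6.473 = 4.970 rad/s².
(Equivalently α = (3g/(2L)) cos 44° = 4.970 rad/s².)

α ≈ 4.97 rad/s²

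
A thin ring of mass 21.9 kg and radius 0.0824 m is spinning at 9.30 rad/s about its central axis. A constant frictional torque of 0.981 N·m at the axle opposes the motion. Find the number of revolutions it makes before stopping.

I = MR² = (21.9)(0.0824)² = 0.1487 kg·m².
The net torque has magnitude 0.981 N·m, opposing ω.
|α| = τ/I = 0.9810/0.1487 = 6.597 rad/s² (deceleration).
ω² = ω₀² − 2|α|θ with ω = 0 ⇒ θ = ω₀²/(2|α|) = 6.555 rad = 1.043 rev.

≈ 1.04 revolutions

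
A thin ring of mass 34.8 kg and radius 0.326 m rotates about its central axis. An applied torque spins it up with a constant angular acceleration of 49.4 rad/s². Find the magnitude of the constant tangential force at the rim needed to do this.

F ≈ 560 N

I = MR² = (34.8)(0.326)² = 3.698 kg·m².
The required torque is τ = Iα = (3.698)(49.40) = 182.7 N·m.
A tangential force at the rim gives τ = FR, so F = τ/R = 182.7/0.326 = 560.4 N.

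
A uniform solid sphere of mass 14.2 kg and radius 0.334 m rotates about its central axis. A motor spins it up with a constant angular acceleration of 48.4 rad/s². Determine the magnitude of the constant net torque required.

I = (2/5)MR² = (2/5)(14.2)(0.334)² = 0.6336 kg·m².
τ = Iα = (0.6336)(48.40) = 30.67 N·m.

τ ≈ 30.7 N·m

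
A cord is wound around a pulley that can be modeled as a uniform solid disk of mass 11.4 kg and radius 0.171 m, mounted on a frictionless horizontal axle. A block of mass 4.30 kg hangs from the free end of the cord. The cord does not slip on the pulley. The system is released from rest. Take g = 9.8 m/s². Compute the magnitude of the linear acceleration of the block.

I = ½MR² = (1/2)(11.4)(0.171)² = 0.1667 kg·m².
Block: mg − T = ma. Pulley: TR = Iα. No-slip: a = αR, so T = (I/R²)a = 5.700·a.
Then mg = (m + 5.700)a, so a = (4.30)(9.8)/(4.30 + 5.700) = 4.214 m/s².

a ≈ 4.21 m/s²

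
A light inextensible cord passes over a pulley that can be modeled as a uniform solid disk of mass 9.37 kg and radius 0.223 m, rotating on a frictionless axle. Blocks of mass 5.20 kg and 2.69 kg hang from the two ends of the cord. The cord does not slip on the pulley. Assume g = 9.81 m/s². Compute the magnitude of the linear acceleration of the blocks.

I = ½MR² = (1/2)(9.37)(0.223)² = 0.2330 kg·m².
Heavier block: m₁g − T₁ = m₁a. Lighter block: T₂ − m₂g = m₂a.
Pulley: (T₁ − T₂)R = Iα = I(a/R), so T₁ − T₂ = (I/R²)a = (1/2)M_p a = 4.685·a.
Adding the three: (m₁ − m₂)g = (m₁ + m₂ + 4.685)a, so a = (5.20 − 2.69)(9.81)/(5.20 + 2.69 + 4.685) = 1.958 m/s².

a ≈ 1.96 m/s²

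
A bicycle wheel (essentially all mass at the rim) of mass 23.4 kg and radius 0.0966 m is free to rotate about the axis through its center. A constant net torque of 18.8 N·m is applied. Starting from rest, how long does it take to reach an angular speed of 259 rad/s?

I = MR² = (23.4)(0.0966)² = 0.2184 kg·m².
α = τ/I = 18.8/0.2184 = 86.10 rad/s².
ω = αt ⇒ t = ω/α = 259/86.10 = 3.008 s.

t ≈ 3.01 s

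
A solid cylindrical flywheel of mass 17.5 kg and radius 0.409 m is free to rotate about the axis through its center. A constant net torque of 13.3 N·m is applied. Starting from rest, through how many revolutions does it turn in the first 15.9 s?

≈ 183 revolutions

I = ½MR² = (1/2)(17.5)(0.409)² = 1.464 kg·m².
α = τ/I = 13.3/1.464 = 9.087 rad/s².
θ = ½αt² = ½(9.087)(15.9)² = 1149 rad.
Revolutions = θ/(2π) = 182.8.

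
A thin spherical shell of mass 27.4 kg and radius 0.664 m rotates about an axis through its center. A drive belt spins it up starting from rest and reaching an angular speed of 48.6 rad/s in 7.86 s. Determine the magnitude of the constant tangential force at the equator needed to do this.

F ≈ 75.0 N

I = (2/3)MR² = (2/3)(27.4)(0.664)² = 8.054 kg·m².
α = Δω/Δt = (48.6 − 0)/7.86 = 6.183 rad/s².
The required torque is τ = Iα = (8.054)(6.183) = 49.80 N·m.
A tangential force at the equator gives τ = FR, so F = τ/R = 49.80/0.664 = 75.00 N.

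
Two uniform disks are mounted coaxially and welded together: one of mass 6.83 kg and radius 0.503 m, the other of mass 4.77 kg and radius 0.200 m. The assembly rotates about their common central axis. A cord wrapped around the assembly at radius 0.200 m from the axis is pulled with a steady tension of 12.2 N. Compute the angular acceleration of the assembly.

I = ½M₁R₁² + ½M₂R₂² = ½(6.83)(0.503)² + ½(4.77)(0.200)² = 0.9594 kg·m².
τ = F r = (12.2)(0.200) = 2.440 N·m.
α = τ/I = 2.440/0.9594 = 2.543 rad/s².

α ≈ 2.54 rad/s²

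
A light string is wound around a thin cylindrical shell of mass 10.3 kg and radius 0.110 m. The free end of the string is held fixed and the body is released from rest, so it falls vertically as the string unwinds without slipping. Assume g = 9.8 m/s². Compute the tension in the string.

T ≈ 50.5 N

Translation: Mg − T = Ma. Rotation about the center: TR = Iα with I = MR².
With a = αR: T = (I/R²)a = M a, so Mg = (1 + 1.000)Ma.
a = g/(1 + 1.000) = 9.8/2.000 = 4.900 m/s².
T = 1.000·M·a = (1.000)(10.3)(4.900) = 50.47 N.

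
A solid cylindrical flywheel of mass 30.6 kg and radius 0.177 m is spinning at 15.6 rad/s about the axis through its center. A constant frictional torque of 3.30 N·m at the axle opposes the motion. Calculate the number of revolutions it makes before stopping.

I = ½MR² = (1/2)(30.6)(0.177)² = 0.4793 kg·m².
The net torque has magnitude 3.30 N·m, opposing ω.
|α| = τ/I = 3.300/0.4793 = 6.885 rad/s² (deceleration).
ω² = ω₀² − 2|α|θ with ω = 0 ⇒ θ = ω₀²/(2|α|) = 17.67 rad = 2.813 rev.

≈ 2.81 revolutions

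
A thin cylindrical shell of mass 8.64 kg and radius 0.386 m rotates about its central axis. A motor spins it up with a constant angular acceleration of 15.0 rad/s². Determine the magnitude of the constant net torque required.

I = MR² = (8.64)(0.386)² = 1.287 kg·m².
τ = Iα = (1.287)(15.00) = 19.31 N·m.

τ ≈ 19.3 N·m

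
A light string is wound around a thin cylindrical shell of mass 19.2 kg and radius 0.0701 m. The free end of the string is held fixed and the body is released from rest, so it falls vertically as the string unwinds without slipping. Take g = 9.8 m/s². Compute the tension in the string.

Translation: Mg − T = Ma. Rotation about the center: TR = Iα with I = MR².
With a = αR: T = (I/R²)a = M a, so Mg = (1 + 1.000)Ma.
a = g/(1 + 1.000) = 9.8/2.000 = 4.900 m/s².
T = 1.000·M·a = (1.000)(19.2)(4.900) = 94.08 N.

T ≈ 94.1 N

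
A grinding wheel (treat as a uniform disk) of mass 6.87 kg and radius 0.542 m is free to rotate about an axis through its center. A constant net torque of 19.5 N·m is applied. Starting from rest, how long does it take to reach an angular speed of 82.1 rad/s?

I = ½MR² = (1/2)(6.87)(0.542)² = 1.009 kg·m².
α = τ/I = 19.5/1.009 = 19.32 rad/s².
ω = αt ⇒ t = ω/α = 82.1/19.32 = 4.248 s.

t ≈ 4.25 s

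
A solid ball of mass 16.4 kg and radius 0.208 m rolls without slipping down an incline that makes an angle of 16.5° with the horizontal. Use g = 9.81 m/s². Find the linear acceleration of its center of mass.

Translation along the incline: Mg sinθ − f = Ma.
Rotation about the center: fR = Iα with I = (2/5)MR². No-slip gives a = αR, so f = (I/R²)a = (2/5)M a.
Substituting: Mg sinθ = (1 + 0.4000)Ma, so a = g sinθ/(1 + 0.4000) = (9.81) sin 16.5° / 1.400 = 1.990 m/s².

a ≈ 1.99 m/s²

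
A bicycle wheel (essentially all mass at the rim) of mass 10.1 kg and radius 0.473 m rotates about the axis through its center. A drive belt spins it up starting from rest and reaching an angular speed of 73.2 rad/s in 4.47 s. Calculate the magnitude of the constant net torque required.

I = MR² = (10.1)(0.473)² = 2.260 kg·m².
α = Δω/Δt = (73.2 − 0)/4.47 = 16.38 rad/s².
τ = Iα = (2.260)(16.38) = 37.00 N·m.

τ ≈ 37.0 N·m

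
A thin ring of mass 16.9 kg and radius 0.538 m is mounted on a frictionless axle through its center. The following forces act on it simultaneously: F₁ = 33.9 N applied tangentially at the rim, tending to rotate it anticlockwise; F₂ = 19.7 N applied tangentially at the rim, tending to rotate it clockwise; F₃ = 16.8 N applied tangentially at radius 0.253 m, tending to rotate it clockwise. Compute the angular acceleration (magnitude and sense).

α ≈ 0.693 rad/s², anticlockwise

I = MR² = (16.9)(0.538)² = 4.892 kg·m².
Taking anticlockwise as positive: τ₁ = +(33.9)(0.538) = +18.24 N·m; τ₂ = −(19.7)(0.538) = −10.60 N·m; τ₃ = −(16.8)(0.253) = −4.250 N·m.
Net torque τ = 3.389 N·m.
α = τ/I = 3.389/4.892 = 0.6929 rad/s².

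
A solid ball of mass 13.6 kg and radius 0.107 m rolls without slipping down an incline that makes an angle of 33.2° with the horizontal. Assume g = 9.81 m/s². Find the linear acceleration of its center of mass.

a ≈ 3.84 m/s²

Translation along the incline: Mg sinθ − f = Ma.
Rotation about the center: fR = Iα with I = (2/5)MR². No-slip gives a = αR, so f = (I/R²)a = (2/5)M a.
Substituting: Mg sinθ = (1 + 0.4000)Ma, so a = g sinθ/(1 + 0.4000) = (9.81) sin 33.2° / 1.400 = 3.837 m/s².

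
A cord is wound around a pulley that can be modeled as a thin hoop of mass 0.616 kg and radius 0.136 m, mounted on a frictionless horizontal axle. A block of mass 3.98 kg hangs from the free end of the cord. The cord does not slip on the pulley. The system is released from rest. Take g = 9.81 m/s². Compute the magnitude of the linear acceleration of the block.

a ≈ 8.50 m/s²

I = MR² = (0.616)(0.136)² = 0.01139 kg·m².
Block: mg − T = ma. Pulley: TR = Iα. No-slip: a = αR, so T = (I/R²)a = 0.6160·a.
Then mg = (m + 0.6160)a, so a = (3.98)(9.81)/(3.98 + 0.6160) = 8.495 m/s².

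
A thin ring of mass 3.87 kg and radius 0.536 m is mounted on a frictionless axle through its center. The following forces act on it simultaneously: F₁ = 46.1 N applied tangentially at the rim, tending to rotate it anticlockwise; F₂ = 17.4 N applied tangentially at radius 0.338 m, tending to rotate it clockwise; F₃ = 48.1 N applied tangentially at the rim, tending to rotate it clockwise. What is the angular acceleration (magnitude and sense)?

I = MR² = (3.87)(0.536)² = 1.112 kg·m².
Taking anticlockwise as positive: τ₁ = +(46.1)(0.536) = +24.71 N·m; τ₂ = −(17.4)(0.338) = −5.881 N·m; τ₃ = −(48.1)(0.536) = −25.78 N·m.
Net torque τ = -6.953 N·m.
α = τ/I = -6.953/1.112 = -6.254 rad/s².

α ≈ 6.25 rad/s², clockwise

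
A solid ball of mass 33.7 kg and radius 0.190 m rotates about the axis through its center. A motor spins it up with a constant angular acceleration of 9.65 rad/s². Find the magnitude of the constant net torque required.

I = (2/5)MR² = (2/5)(33.7)(0.190)² = 0.4866 kg·m².
τ = Iα = (0.4866)(9.650) = 4.696 N·m.

τ ≈ 4.70 N·m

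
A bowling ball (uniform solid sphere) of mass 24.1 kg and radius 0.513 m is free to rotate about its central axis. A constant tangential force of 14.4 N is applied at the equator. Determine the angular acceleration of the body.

I = (2/5)MR² = (2/5)(24.1)(0.513)² = 2.537 kg·m².
τ = F R = (14.4)(0.513) = 7.387 N·m.
Newton's second law for rotation, τ = Iα, gives α = τ/I = 7.387/2.537 = 2.912 rad/s².

α ≈ 2.91 rad/s²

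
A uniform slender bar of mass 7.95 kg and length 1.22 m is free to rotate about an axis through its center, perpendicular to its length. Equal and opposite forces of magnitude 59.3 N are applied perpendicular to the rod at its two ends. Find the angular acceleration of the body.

α ≈ 73.4 rad/s²

I = (1/12)ML² = (1/12)(7.95)(1.22)² = 0.9861 kg·m².
The couple gives τ = F·(L/2) + F·(L/2) = F L = (59.3)(1.22) = 72.35 N·m.
From τ = Iα: α = 72.35/0.9861 = 73.37 rad/s².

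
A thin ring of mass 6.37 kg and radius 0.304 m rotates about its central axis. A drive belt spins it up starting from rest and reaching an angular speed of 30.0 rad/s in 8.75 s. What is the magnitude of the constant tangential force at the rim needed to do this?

F ≈ 6.64 N

I = MR² = (6.37)(0.304)² = 0.5887 kg·m².
α = Δω/Δt = (30.0 − 0)/8.75 = 3.429 rad/s².
The required torque is τ = Iα = (0.5887)(3.429) = 2.018 N·m.
A tangential force at the rim gives τ = FR, so F = τ/R = 2.018/0.304 = 6.639 N.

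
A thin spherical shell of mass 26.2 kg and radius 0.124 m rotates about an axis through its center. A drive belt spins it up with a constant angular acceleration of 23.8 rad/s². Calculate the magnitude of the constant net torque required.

I = (2/3)MR² = (2/3)(26.2)(0.124)² = 0.2686 kg·m².
τ = Iα = (0.2686)(23.80) = 6.392 N·m.

τ ≈ 6.39 N·m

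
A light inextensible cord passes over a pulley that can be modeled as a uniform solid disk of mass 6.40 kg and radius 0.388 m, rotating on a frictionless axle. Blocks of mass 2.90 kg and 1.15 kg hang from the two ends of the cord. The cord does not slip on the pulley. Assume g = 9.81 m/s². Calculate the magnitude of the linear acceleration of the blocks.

a ≈ 2.37 m/s²

I = ½MR² = (1/2)(6.40)(0.388)² = 0.4817 kg·m².
Heavier block: m₁g − T₁ = m₁a. Lighter block: T₂ − m₂g = m₂a.
Pulley: (T₁ − T₂)R = Iα = I(a/R), so T₁ − T₂ = (I/R²)a = (1/2)M_p a = 3.200·a.
Adding the three: (m₁ − m₂)g = (m₁ + m₂ + 3.200)a, so a = (2.90 − 1.15)(9.81)/(2.90 + 1.15 + 3.200) = 2.368 m/s².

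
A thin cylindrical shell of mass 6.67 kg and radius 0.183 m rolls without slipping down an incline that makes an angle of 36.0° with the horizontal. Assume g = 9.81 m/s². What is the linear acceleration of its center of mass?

Translation along the incline: Mg sinθ − f = Ma.
Rotation about the center: fR = Iα with I = MR². No-slip gives a = αR, so f = (I/R²)a = M a.
Substituting: Mg sinθ = (1 + 1.000)Ma, so a = g sinθ/(1 + 1.000) = (9.81) sin 36.0° / 2.000 = 2.883 m/s².

a ≈ 2.88 m/s²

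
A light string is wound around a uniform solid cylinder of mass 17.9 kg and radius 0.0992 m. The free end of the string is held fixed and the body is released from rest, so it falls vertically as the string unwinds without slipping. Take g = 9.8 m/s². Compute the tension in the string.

T ≈ 58.5 N

Translation: Mg − T = Ma. Rotation about the center: TR = Iα with I = ½MR².
With a = αR: T = (I/R²)a = (1/2)M a, so Mg = (1 + 0.5000)Ma.
a = g/(1 + 0.5000) = 9.8/1.500 = 6.533 m/s².
T = 0.5000·M·a = (0.5000)(17.9)(6.533) = 58.47 N.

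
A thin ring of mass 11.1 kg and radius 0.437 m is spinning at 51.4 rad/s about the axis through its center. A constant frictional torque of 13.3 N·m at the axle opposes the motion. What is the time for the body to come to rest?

t ≈ 8.19 s

I = MR² = (11.1)(0.437)² = 2.120 kg·m².
The net torque has magnitude 13.3 N·m, opposing ω.
|α| = τ/I = 13.30/2.120 = 6.274 rad/s² (deceleration).
0 = ω₀ − |α|t ⇒ t = ω₀/|α| = 51.4/6.274 = 8.192 s.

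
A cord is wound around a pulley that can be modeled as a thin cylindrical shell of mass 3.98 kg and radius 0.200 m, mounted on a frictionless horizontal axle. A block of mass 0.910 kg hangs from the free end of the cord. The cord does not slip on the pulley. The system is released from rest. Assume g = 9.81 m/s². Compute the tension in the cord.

I = MR² = (3.98)(0.200)² = 0.1592 kg·m².
Block: mg − T = ma. Pulley: TR = Iα. No-slip: a = αR, so T = (I/R²)a = 3.980·a.
Then mg = (m + 3.980)a, so a = (0.910)(9.81)/(0.910 + 3.980) = 1.826 m/s².
T = 3.980·a = 7.266 N.

T ≈ 7.27 N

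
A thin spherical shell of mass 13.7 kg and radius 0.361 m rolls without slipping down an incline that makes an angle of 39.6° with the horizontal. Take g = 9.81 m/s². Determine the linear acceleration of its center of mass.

a ≈ 3.75 m/s²

Translation along the incline: Mg sinθ − f = Ma.
Rotation about the center: fR = Iα with I = (2/3)MR². No-slip gives a = αR, so f = (I/R²)a = (2/3)M a.
Substituting: Mg sinθ = (1 + 0.6667)Ma, so a = g sinθ/(1 + 0.6667) = (9.81) sin 39.6° / 1.667 = 3.752 m/s².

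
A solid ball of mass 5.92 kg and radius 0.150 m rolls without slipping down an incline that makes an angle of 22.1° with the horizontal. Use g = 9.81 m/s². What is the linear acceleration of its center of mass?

Translation along the incline: Mg sinθ − f = Ma.
Rotation about the center: fR = Iα with I = (2/5)MR². No-slip gives a = αR, so f = (I/R²)a = (2/5)M a.
Substituting: Mg sinθ = (1 + 0.4000)Ma, so a = g sinθ/(1 + 0.4000) = (9.81) sin 22.1° / 1.400 = 2.636 m/s².

a ≈ 2.64 m/s²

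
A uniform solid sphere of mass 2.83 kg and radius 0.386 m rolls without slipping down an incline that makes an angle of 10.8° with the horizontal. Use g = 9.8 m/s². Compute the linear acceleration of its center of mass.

Translation along the incline: Mg sinθ − f = Ma.
Rotation about the center: fR = Iα with I = (2/5)MR². No-slip gives a = αR, so f = (I/R²)a = (2/5)M a.
Substituting: Mg sinθ = (1 + 0.4000)Ma, so a = g sinθ/(1 + 0.4000) = (9.8) sin 10.8° / 1.400 = 1.312 m/s².

a ≈ 1.31 m/s²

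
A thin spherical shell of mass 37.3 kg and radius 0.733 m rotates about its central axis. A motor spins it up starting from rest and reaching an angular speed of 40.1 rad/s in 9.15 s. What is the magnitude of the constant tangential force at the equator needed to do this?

F ≈ 79.9 N

I = (2/3)MR² = (2/3)(37.3)(0.733)² = 13.36 kg·m².
α = Δω/Δt = (40.1 − 0)/9.15 = 4.383 rad/s².
The required torque is τ = Iα = (13.36)(4.383) = 58.55 N·m.
A tangential force at the equator gives τ = FR, so F = τ/R = 58.55/0.733 = 79.88 N.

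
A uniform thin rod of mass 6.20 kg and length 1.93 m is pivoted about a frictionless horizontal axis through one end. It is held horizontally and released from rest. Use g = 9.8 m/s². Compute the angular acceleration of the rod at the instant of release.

α ≈ 7.62 rad/s²

About the pivot, I = (1/3)ML² = (1/3)(6.20)(1.93)² = 7.698 kg·m².
The weight acts at the center, a distance L/2 = 0.9650 m from the pivot; τ = Mg(L/2) = 58.63 N·m.
α = τ/I = 58.63/7.698 = 7.617 rad/s².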